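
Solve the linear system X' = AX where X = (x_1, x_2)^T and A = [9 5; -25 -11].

Coefficient matrix A = [[9, 5], [-25, -11]].
Characteristic polynomial det(A - λI) = λ^2 + 2λ + 26 = 0.
Eigenvalues λ = -1 ± 5i (complex conjugate pair).
For λ=-1+5i: an eigenvector is (-1,2) - i(0,1) = (-1, 2 - i).
A real fundamental pair from Re and Im of e^((-1+5i)t)v: X_1 = e^(-t)(cos(5t)·(-1,2) + sin(5t)·(0,1)), X_2 = e^(-t)(sin(5t)·(-1,2) - cos(5t)·(0,1)).
General solution: K_1X_1 + K_2X_2.

x_1(t) = -K_1e^(-t)cos(5t) - K_2e^(-t)sin(5t), x_2(t) = K_1e^(-t)sin(5t) + 2K_1e^(-t)cos(5t) + 2K_2e^(-t)sin(5t) - K_2e^(-t)cos(5t)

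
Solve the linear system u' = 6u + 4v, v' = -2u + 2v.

Coefficient matrix A = [[6, 4], [-2, 2]].
Characteristic polynomial det(A - λI) = λ^2 - 8λ + 20 = 0.
Eigenvalues λ = 4 ± 2i (complex conjugate pair).
For λ=4+2i: an eigenvector is (-1,0) - i(-1,1) = (-1 + i, 0 - i).
A real fundamental pair from Re and Im of e^((4+2i)t)v: X_1 = e^(4t)(cos(2t)·(-1,0) + sin(2t)·(-1,1)), X_2 = e^(4t)(sin(2t)·(-1,0) - cos(2t)·(-1,1)).
General solution: c_1X_1 + c_2X_2.

u(t) = -c_1e^(4t)sin(2t) - c_1e^(4t)cos(2t) - c_2e^(4t)sin(2t) + c_2e^(4t)cos(2t), v(t) = c_1e^(4t)sin(2t) - c_2e^(4t)cos(2t)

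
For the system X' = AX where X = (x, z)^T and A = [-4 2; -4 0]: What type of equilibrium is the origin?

stable spiral

A = [[-4,2],[-4,0]]; det(A-λI) = λ^2 + 4λ + 8.
λ = -2 ± 2i: negative real part.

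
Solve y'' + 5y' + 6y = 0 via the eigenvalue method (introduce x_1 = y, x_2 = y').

y(t) = c_1e^(-2t) + c_2e^(-3t)

Let x_1 = y, x_2 = y'. Then x_1' = x_2 and x_2' = -6x_1 - 5x_2.
A = [[0,1],[-6,-5]]; det(A-λI) = λ^2 + 5λ + 6.
Eigenvalues λ = -2, -3 with eigenvectors (1,-2), (1,-3).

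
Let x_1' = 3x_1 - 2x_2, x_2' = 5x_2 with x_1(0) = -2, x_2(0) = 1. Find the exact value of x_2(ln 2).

A = [[3,-2],[0,5]]; eigenvalues λ = 5, 3.
Eigenvectors: (1,-1) for λ=5, (-1,0) for λ=3.
From the initial condition, c_1 = -1, c_2 = 1.
x_2(ln 2) = (-1)(2^5)(-1) + (1)(2^3)(0) = 32.

32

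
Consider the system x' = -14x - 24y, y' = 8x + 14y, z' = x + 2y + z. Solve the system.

Coefficient matrix A = [[-14, -24, 0], [8, 14, 0], [1, 2, 1]].
det(A - λI) = 0 gives eigenvalues λ = -2, 2, 1.
For λ=-2: eigenvector (-2,1,0).
For λ=2: eigenvector (-3,2,1).
For λ=1: eigenvector (0,0,1).
General solution: C_1e^(-2t)(-2,1,0) + C_2e^(2t)(-3,2,1) + C_3e^(t)(0,0,1).

x(t) = -2C_1e^(-2t) - 3C_2e^(2t), y(t) = C_1e^(-2t) + 2C_2e^(2t), z(t) = C_2e^(2t) + C_3e^(t)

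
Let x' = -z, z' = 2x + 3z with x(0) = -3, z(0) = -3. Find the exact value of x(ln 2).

A = [[0,-1],[2,3]]; eigenvalues λ = 2, 1.
Eigenvectors: (-1,2) for λ=2, (-1,1) for λ=1.
From the initial condition, c_1 = -6, c_2 = 9.
x(ln 2) = (-6)(2^2)(-1) + (9)(2^1)(-1) = 6.

6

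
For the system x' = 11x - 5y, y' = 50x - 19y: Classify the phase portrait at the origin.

stable spiral

A = [[11,-5],[50,-19]]; det(A-λI) = λ^2 + 8λ + 41.
λ = -4 ± 5i: negative real part.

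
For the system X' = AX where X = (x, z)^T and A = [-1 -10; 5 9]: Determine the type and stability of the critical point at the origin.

A = [[-1,-10],[5,9]]; det(A-λI) = λ^2 - 8λ + 41.
λ = 4 ± 5i: positive real part.

unstable spiral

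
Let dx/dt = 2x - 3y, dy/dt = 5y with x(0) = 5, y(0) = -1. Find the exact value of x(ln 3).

A = [[2,-3],[0,5]]; eigenvalues λ = 2, 5.
Eigenvectors: (1,0) for λ=2, (-1,1) for λ=5.
From the initial condition, c_1 = 4, c_2 = -1.
x(ln 3) = (4)(3^2)(1) + (-1)(3^5)(-1) = 279.

279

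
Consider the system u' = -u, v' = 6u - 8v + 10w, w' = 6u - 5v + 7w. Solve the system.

Coefficient matrix A = [[-1, 0, 0], [6, -8, 10], [6, -5, 7]].
det(A - λI) = 0 gives eigenvalues λ = -1, 2, -3.
For λ=-1: eigenvector (1,-2,-2).
For λ=2: eigenvector (0,1,1).
For λ=-3: eigenvector (0,2,1).
General solution: c_1e^(-t)(1,-2,-2) + c_2e^(2t)(0,1,1) + c_3e^(-3t)(0,2,1).

u(t) = c_1e^(-t), v(t) = -2c_1e^(-t) + c_2e^(2t) + 2c_3e^(-3t), w(t) = -2c_1e^(-t) + c_2e^(2t) + c_3e^(-3t)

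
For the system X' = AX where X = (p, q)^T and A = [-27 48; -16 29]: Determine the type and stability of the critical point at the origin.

saddle

A = [[-27,48],[-16,29]]; det(A-λI) = λ^2 - 2λ - 15.
λ = -3, 5: opposite signs.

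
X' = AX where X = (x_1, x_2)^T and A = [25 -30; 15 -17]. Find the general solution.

x_1(t) = 3c_1e^(4t)sin(3t) - c_1e^(4t)cos(3t) - c_2e^(4t)sin(3t) - 3c_2e^(4t)cos(3t), x_2(t) = 2c_1e^(4t)sin(3t) - c_1e^(4t)cos(3t) - c_2e^(4t)sin(3t) - 2c_2e^(4t)cos(3t)

Coefficient matrix A = [[25, -30], [15, -17]].
Characteristic polynomial det(A - λI) = λ^2 - 8λ + 25 = 0.
Eigenvalues λ = 4 ± 3i (complex conjugate pair).
For λ=4+3i: an eigenvector is (-1,-1) - i(3,2) = (-1 - 3i, -1 - 2i).
A real fundamental pair from Re and Im of e^((4+3i)t)v: X_1 = e^(4t)(cos(3t)·(-1,-1) + sin(3t)·(3,2)), X_2 = e^(4t)(sin(3t)·(-1,-1) - cos(3t)·(3,2)).
General solution: c_1X_1 + c_2X_2.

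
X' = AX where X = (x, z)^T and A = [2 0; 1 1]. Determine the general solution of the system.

x(t) = -K_2e^(2t), z(t) = K_1e^(t) - K_2e^(2t)

Coefficient matrix A = [[2, 0], [1, 1]].
Characteristic polynomial det(A - λI) = λ^2 - 3λ + 2 = 0.
Eigenvalues λ = 1, 2.
For λ=1: (A-λI) row 1 is [1, 0], so an eigenvector is (0, 1).
For λ=2: (A-λI) row 2 is [1, -1], so an eigenvector is (-1, -1).
General solution: K_1e^(t)(0,1) + K_2e^(2t)(-1,-1).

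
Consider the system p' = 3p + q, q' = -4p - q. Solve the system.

Coefficient matrix A = [[3, 1], [-4, -1]].
Characteristic polynomial det(A - λI) = λ^2 - 2λ + 1 = 0.
Single eigenvalue λ = 1 with algebraic multiplicity 2.
Eigenvector v = (-1,2); generalized eigenvector w with (A-λI)w=v is (-2,3).
General solution: e^(t)[K_1·v + K_2·(t·v + w)].

p(t) = -K_1e^(t) - K_2te^(t) - 2K_2e^(t), q(t) = 2K_1e^(t) + 2K_2te^(t) + 3K_2e^(t)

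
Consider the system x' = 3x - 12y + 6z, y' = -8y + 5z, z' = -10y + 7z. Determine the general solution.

Coefficient matrix A = [[3, -12, 6], [0, -8, 5], [0, -10, 7]].
det(A - λI) = 0 gives eigenvalues λ = 3, 2, -3.
For λ=3: eigenvector (1,0,0).
For λ=2: eigenvector (0,1,2).
For λ=-3: eigenvector (-1,-1,-1).
General solution: c_1e^(3t)(1,0,0) + c_2e^(2t)(0,1,2) + c_3e^(-3t)(-1,-1,-1).

x(t) = c_1e^(3t) - c_3e^(-3t), y(t) = c_2e^(2t) - c_3e^(-3t), z(t) = 2c_2e^(2t) - c_3e^(-3t)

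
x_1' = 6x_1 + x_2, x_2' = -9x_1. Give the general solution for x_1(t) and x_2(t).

x_1(t) = c_1e^(3t) + c_2te^(3t) + c_2e^(3t), x_2(t) = -3c_1e^(3t) - 3c_2te^(3t) - 2c_2e^(3t)

Coefficient matrix A = [[6, 1], [-9, 0]].
Characteristic polynomial det(A - λI) = λ^2 - 6λ + 9 = 0.
Single eigenvalue λ = 3 with algebraic multiplicity 2.
Eigenvector v = (1,-3); generalized eigenvector w with (A-λI)w=v is (1,-2).
General solution: e^(3t)[c_1·v + c_2·(t·v + w)].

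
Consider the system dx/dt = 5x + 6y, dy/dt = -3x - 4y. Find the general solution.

Coefficient matrix A = [[5, 6], [-3, -4]].
Characteristic polynomial det(A - λI) = λ^2 - λ - 2 = 0.
Eigenvalues λ = -1, 2.
For λ=-1: (A-λI) row 1 is [6, 6], so an eigenvector is (1, -1).
For λ=2: (A-λI) row 1 is [3, 6], so an eigenvector is (2, -1).
General solution: C_1e^(-t)(1,-1) + C_2e^(2t)(2,-1).

x(t) = C_1e^(-t) + 2C_2e^(2t), y(t) = -C_1e^(-t) - C_2e^(2t)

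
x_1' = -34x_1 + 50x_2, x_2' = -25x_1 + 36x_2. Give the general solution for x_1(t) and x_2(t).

x_1(t) = -3c_1e^(t)sin(5t) - c_1e^(t)cos(5t) - c_2e^(t)sin(5t) + 3c_2e^(t)cos(5t), x_2(t) = -2c_1e^(t)sin(5t) - c_1e^(t)cos(5t) - c_2e^(t)sin(5t) + 2c_2e^(t)cos(5t)

Coefficient matrix A = [[-34, 50], [-25, 36]].
Characteristic polynomial det(A - λI) = λ^2 - 2λ + 26 = 0.
Eigenvalues λ = 1 ± 5i (complex conjugate pair).
For λ=1+5i: an eigenvector is (-1,-1) - i(-3,-2) = (-1 + 3i, -1 + 2i).
A real fundamental pair from Re and Im of e^((1+5i)t)v: X_1 = e^(t)(cos(5t)·(-1,-1) + sin(5t)·(-3,-2)), X_2 = e^(t)(sin(5t)·(-1,-1) - cos(5t)·(-3,-2)).
General solution: c_1X_1 + c_2X_2.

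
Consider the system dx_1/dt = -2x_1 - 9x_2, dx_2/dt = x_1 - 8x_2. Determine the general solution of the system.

Coefficient matrix A = [[-2, -9], [1, -8]].
Characteristic polynomial det(A - λI) = λ^2 + 10λ + 25 = 0.
Single eigenvalue λ = -5 with algebraic multiplicity 2.
Eigenvector v = (-3,-1); generalized eigenvector w with (A-λI)w=v is (2,1).
General solution: e^(-5t)[K_1·v + K_2·(t·v + w)].

x_1(t) = -3K_1e^(-5t) - 3K_2te^(-5t) + 2K_2e^(-5t), x_2(t) = -K_1e^(-5t) - K_2te^(-5t) + K_2e^(-5t)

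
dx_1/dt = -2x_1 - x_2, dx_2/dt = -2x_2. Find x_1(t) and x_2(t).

Coefficient matrix A = [[-2, -1], [0, -2]].
Characteristic polynomial det(A - λI) = λ^2 + 4λ + 4 = 0.
Single eigenvalue λ = -2 with algebraic multiplicity 2.
Eigenvector v = (1,0); generalized eigenvector w with (A-λI)w=v is (-3,-1).
General solution: e^(-2t)[K_1·v + K_2·(t·v + w)].

x_1(t) = K_1e^(-2t) + K_2te^(-2t) - 3K_2e^(-2t), x_2(t) = -K_2e^(-2t)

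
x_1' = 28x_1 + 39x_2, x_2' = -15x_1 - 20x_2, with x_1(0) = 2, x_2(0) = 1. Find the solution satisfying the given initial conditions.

Coefficient matrix A = [[28, 39], [-15, -20]].
Characteristic polynomial det(A - λI) = λ^2 - 8λ + 25 = 0.
Eigenvalues λ = 4 ± 3i (complex conjugate pair).
For λ=4+3i: an eigenvector is (-2,1) - i(-3,2) = (-2 + 3i, 1 - 2i).
A real fundamental pair from Re and Im of e^((4+3i)t)v: X_1 = e^(4t)(cos(3t)·(-2,1) + sin(3t)·(-3,2)), X_2 = e^(4t)(sin(3t)·(-2,1) - cos(3t)·(-3,2)).
General solution: c_1X_1 + c_2X_2.
Applying x_1(0)=2, x_2(0)=1 gives c_1=-7, c_2=-4.

x_1(t) = 29e^(4t)sin(3t) + 2e^(4t)cos(3t), x_2(t) = -18e^(4t)sin(3t) + e^(4t)cos(3t)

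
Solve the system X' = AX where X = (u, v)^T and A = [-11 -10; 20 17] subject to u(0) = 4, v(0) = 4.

u(t) = -48e^(3t)sin(2t) + 4e^(3t)cos(2t), v(t) = 68e^(3t)sin(2t) + 4e^(3t)cos(2t)

Coefficient matrix A = [[-11, -10], [20, 17]].
Characteristic polynomial det(A - λI) = λ^2 - 6λ + 13 = 0.
Eigenvalues λ = 3 ± 2i (complex conjugate pair).
For λ=3+2i: an eigenvector is (2,-3) - i(1,-1) = (2 - i, -3 + i).
A real fundamental pair from Re and Im of e^((3+2i)t)v: X_1 = e^(3t)(cos(2t)·(2,-3) + sin(2t)·(1,-1)), X_2 = e^(3t)(sin(2t)·(2,-3) - cos(2t)·(1,-1)).
General solution: c_1X_1 + c_2X_2.
Applying u(0)=4, v(0)=4 gives c_1=-8, c_2=-20.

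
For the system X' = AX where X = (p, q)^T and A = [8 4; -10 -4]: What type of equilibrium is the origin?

A = [[8,4],[-10,-4]]; det(A-λI) = λ^2 - 4λ + 8.
λ = 2 ± 2i: positive real part.

unstable spiral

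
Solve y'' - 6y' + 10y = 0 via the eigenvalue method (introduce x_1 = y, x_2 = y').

Let x_1 = y, x_2 = y'. Then x_1' = x_2 and x_2' = -10x_1 + 6x_2.
A = [[0,1],[-10,6]]; det(A-λI) = λ^2 - 6λ + 10.
Eigenvalues λ = 3 ± i.

y(t) = C_1e^(3t)cos(t) + C_2e^(3t)sin(t)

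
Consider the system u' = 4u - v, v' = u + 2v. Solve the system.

u(t) = -K_1e^(3t) - K_2te^(3t) + 2K_2e^(3t), v(t) = -K_1e^(3t) - K_2te^(3t) + 3K_2e^(3t)

Coefficient matrix A = [[4, -1], [1, 2]].
Characteristic polynomial det(A - λI) = λ^2 - 6λ + 9 = 0.
Single eigenvalue λ = 3 with algebraic multiplicity 2.
Eigenvector v = (-1,-1); generalized eigenvector w with (A-λI)w=v is (2,3).
General solution: e^(3t)[K_1·v + K_2·(t·v + w)].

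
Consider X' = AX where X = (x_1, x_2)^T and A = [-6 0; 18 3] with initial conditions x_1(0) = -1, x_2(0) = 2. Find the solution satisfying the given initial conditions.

x_1(t) = -e^(-6t), x_2(t) = 2e^(-6t)

Coefficient matrix A = [[-6, 0], [18, 3]].
Characteristic polynomial det(A - λI) = λ^2 + 3λ - 18 = 0.
Eigenvalues λ = 3, -6.
For λ=3: (A-λI) row 1 is [-9, 0], so an eigenvector is (0, 1).
For λ=-6: (A-λI) row 2 is [18, 9], so an eigenvector is (-1, 2).
General solution: c_1e^(3t)(0,1) + c_2e^(-6t)(-1,2).
Applying x_1(0)=-1, x_2(0)=2 gives c_1=0, c_2=1.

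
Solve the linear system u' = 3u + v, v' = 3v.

Coefficient matrix A = [[3, 1], [0, 3]].
Characteristic polynomial det(A - λI) = λ^2 - 6λ + 9 = 0.
Single eigenvalue λ = 3 with algebraic multiplicity 2.
Eigenvector v = (1,0); generalized eigenvector w with (A-λI)w=v is (2,1).
General solution: e^(3t)[c_1·v + c_2·(t·v + w)].

u(t) = c_1e^(3t) + c_2te^(3t) + 2c_2e^(3t), v(t) = c_2e^(3t)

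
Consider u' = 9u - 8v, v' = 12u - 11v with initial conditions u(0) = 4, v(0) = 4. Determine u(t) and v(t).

Coefficient matrix A = [[9, -8], [12, -11]].
Characteristic polynomial det(A - λI) = λ^2 + 2λ - 3 = 0.
Eigenvalues λ = 1, -3.
For λ=1: (A-λI) row 1 is [8, -8], so an eigenvector is (-1, -1).
For λ=-3: (A-λI) row 1 is [12, -8], so an eigenvector is (2, 3).
General solution: c_1e^(t)(-1,-1) + c_2e^(-3t)(2,3).
Applying u(0)=4, v(0)=4 gives c_1=-4, c_2=0.

u(t) = 4e^(t), v(t) = 4e^(t)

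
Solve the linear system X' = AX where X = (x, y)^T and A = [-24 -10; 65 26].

Coefficient matrix A = [[-24, -10], [65, 26]].
Characteristic polynomial det(A - λI) = λ^2 - 2λ + 26 = 0.
Eigenvalues λ = 1 ± 5i (complex conjugate pair).
For λ=1+5i: an eigenvector is (1,-2) - i(-1,3) = (1 + i, -2 - 3i).
A real fundamental pair from Re and Im of e^((1+5i)t)v: X_1 = e^(t)(cos(5t)·(1,-2) + sin(5t)·(-1,3)), X_2 = e^(t)(sin(5t)·(1,-2) - cos(5t)·(-1,3)).
General solution: K_1X_1 + K_2X_2.

x(t) = -K_1e^(t)sin(5t) + K_1e^(t)cos(5t) + K_2e^(t)sin(5t) + K_2e^(t)cos(5t), y(t) = 3K_1e^(t)sin(5t) - 2K_1e^(t)cos(5t) - 2K_2e^(t)sin(5t) - 3K_2e^(t)cos(5t)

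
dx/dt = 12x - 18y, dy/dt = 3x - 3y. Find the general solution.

Coefficient matrix A = [[12, -18], [3, -3]].
Characteristic polynomial det(A - λI) = λ^2 - 9λ + 18 = 0.
Eigenvalues λ = 6, 3.
For λ=6: (A-λI) row 1 is [6, -18], so an eigenvector is (-3, -1).
For λ=3: (A-λI) row 1 is [9, -18], so an eigenvector is (-2, -1).
General solution: K_1e^(6t)(-3,-1) + K_2e^(3t)(-2,-1).

x(t) = -3K_1e^(6t) - 2K_2e^(3t), y(t) = -K_1e^(6t) - K_2e^(3t)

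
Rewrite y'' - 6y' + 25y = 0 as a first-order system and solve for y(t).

y(t) = K_1e^(3t)cos(4t) + K_2e^(3t)sin(4t)

Let x_1 = y, x_2 = y'. Then x_1' = x_2 and x_2' = -25x_1 + 6x_2.
A = [[0,1],[-25,6]]; det(A-λI) = λ^2 - 6λ + 25.
Eigenvalues λ = 3 ± 4i.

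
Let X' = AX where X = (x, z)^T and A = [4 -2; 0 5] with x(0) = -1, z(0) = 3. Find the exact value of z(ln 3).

729

A = [[4,-2],[0,5]]; eigenvalues λ = 5, 4.
Eigenvectors: (-2,1) for λ=5, (1,0) for λ=4.
From the initial condition, c_1 = 3, c_2 = 5.
z(ln 3) = (3)(3^5)(1) + (5)(3^4)(0) = 729.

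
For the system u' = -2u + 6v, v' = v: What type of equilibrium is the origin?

A = [[-2,6],[0,1]]; det(A-λI) = λ^2 + λ - 2.
λ = 1, -2: opposite signs.

saddle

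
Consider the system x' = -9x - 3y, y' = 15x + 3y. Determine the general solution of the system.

x(t) = c_1e^(-3t)sin(3t) - c_2e^(-3t)cos(3t), y(t) = -2c_1e^(-3t)sin(3t) - c_1e^(-3t)cos(3t) - c_2e^(-3t)sin(3t) + 2c_2e^(-3t)cos(3t)

Coefficient matrix A = [[-9, -3], [15, 3]].
Characteristic polynomial det(A - λI) = λ^2 + 6λ + 18 = 0.
Eigenvalues λ = -3 ± 3i (complex conjugate pair).
For λ=-3+3i: an eigenvector is (0,-1) - i(1,-2) = (0 - i, -1 + 2i).
A real fundamental pair from Re and Im of e^((-3+3i)t)v: X_1 = e^(-3t)(cos(3t)·(0,-1) + sin(3t)·(1,-2)), X_2 = e^(-3t)(sin(3t)·(0,-1) - cos(3t)·(1,-2)).
General solution: c_1X_1 + c_2X_2.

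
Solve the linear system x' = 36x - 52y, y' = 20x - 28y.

Coefficient matrix A = [[36, -52], [20, -28]].
Characteristic polynomial det(A - λI) = λ^2 - 8λ + 32 = 0.
Eigenvalues λ = 4 ± 4i (complex conjugate pair).
For λ=4+4i: an eigenvector is (3,2) - i(-2,-1) = (3 + 2i, 2 + i).
A real fundamental pair from Re and Im of e^((4+4i)t)v: X_1 = e^(4t)(cos(4t)·(3,2) + sin(4t)·(-2,-1)), X_2 = e^(4t)(sin(4t)·(3,2) - cos(4t)·(-2,-1)).
General solution: K_1X_1 + K_2X_2.

x(t) = -2K_1e^(4t)sin(4t) + 3K_1e^(4t)cos(4t) + 3K_2e^(4t)sin(4t) + 2K_2e^(4t)cos(4t), y(t) = -K_1e^(4t)sin(4t) + 2K_1e^(4t)cos(4t) + 2K_2e^(4t)sin(4t) + K_2e^(4t)cos(4t)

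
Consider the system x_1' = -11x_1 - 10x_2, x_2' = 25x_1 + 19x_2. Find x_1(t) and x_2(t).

x_1(t) = -c_1e^(4t)sin(5t) + c_1e^(4t)cos(5t) + c_2e^(4t)sin(5t) + c_2e^(4t)cos(5t), x_2(t) = 2c_1e^(4t)sin(5t) - c_1e^(4t)cos(5t) - c_2e^(4t)sin(5t) - 2c_2e^(4t)cos(5t)

Coefficient matrix A = [[-11, -10], [25, 19]].
Characteristic polynomial det(A - λI) = λ^2 - 8λ + 41 = 0.
Eigenvalues λ = 4 ± 5i (complex conjugate pair).
For λ=4+5i: an eigenvector is (1,-1) - i(-1,2) = (1 + i, -1 - 2i).
A real fundamental pair from Re and Im of e^((4+5i)t)v: X_1 = e^(4t)(cos(5t)·(1,-1) + sin(5t)·(-1,2)), X_2 = e^(4t)(sin(5t)·(1,-1) - cos(5t)·(-1,2)).
General solution: c_1X_1 + c_2X_2.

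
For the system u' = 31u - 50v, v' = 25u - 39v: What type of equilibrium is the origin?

stable spiral

A = [[31,-50],[25,-39]]; det(A-λI) = λ^2 + 8λ + 41.
λ = -4 ± 5i: negative real part.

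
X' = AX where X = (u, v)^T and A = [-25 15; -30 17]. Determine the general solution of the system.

Coefficient matrix A = [[-25, 15], [-30, 17]].
Characteristic polynomial det(A - λI) = λ^2 + 8λ + 25 = 0.
Eigenvalues λ = -4 ± 3i (complex conjugate pair).
For λ=-4+3i: an eigenvector is (1,1) - i(-2,-3) = (1 + 2i, 1 + 3i).
A real fundamental pair from Re and Im of e^((-4+3i)t)v: X_1 = e^(-4t)(cos(3t)·(1,1) + sin(3t)·(-2,-3)), X_2 = e^(-4t)(sin(3t)·(1,1) - cos(3t)·(-2,-3)).
General solution: c_1X_1 + c_2X_2.

u(t) = -2c_1e^(-4t)sin(3t) + c_1e^(-4t)cos(3t) + c_2e^(-4t)sin(3t) + 2c_2e^(-4t)cos(3t), v(t) = -3c_1e^(-4t)sin(3t) + c_1e^(-4t)cos(3t) + c_2e^(-4t)sin(3t) + 3c_2e^(-4t)cos(3t)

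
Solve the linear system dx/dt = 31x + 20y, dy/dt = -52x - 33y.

Coefficient matrix A = [[31, 20], [-52, -33]].
Characteristic polynomial det(A - λI) = λ^2 + 2λ + 17 = 0.
Eigenvalues λ = -1 ± 4i (complex conjugate pair).
For λ=-1+4i: an eigenvector is (-1,2) - i(2,-3) = (-1 - 2i, 2 + 3i).
A real fundamental pair from Re and Im of e^((-1+4i)t)v: X_1 = e^(-t)(cos(4t)·(-1,2) + sin(4t)·(2,-3)), X_2 = e^(-t)(sin(4t)·(-1,2) - cos(4t)·(2,-3)).
General solution: C_1X_1 + C_2X_2.

x(t) = 2C_1e^(-t)sin(4t) - C_1e^(-t)cos(4t) - C_2e^(-t)sin(4t) - 2C_2e^(-t)cos(4t), y(t) = -3C_1e^(-t)sin(4t) + 2C_1e^(-t)cos(4t) + 2C_2e^(-t)sin(4t) + 3C_2e^(-t)cos(4t)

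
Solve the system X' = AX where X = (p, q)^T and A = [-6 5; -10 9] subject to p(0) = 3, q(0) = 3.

p(t) = 3e^(-t), q(t) = 3e^(-t)

Coefficient matrix A = [[-6, 5], [-10, 9]].
Characteristic polynomial det(A - λI) = λ^2 - 3λ - 4 = 0.
Eigenvalues λ = 4, -1.
For λ=4: (A-λI) row 1 is [-10, 5], so an eigenvector is (-1, -2).
For λ=-1: (A-λI) row 1 is [-5, 5], so an eigenvector is (1, 1).
General solution: c_1e^(4t)(-1,-2) + c_2e^(-t)(1,1).
Applying p(0)=3, q(0)=3 gives c_1=0, c_2=3.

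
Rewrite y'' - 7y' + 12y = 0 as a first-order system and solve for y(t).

y(t) = C_1e^(3t) + C_2e^(4t)

Let x_1 = y, x_2 = y'. Then x_1' = x_2 and x_2' = -12x_1 + 7x_2.
A = [[0,1],[-12,7]]; det(A-λI) = λ^2 - 7λ + 12.
Eigenvalues λ = 3, 4 with eigenvectors (1,3), (1,4).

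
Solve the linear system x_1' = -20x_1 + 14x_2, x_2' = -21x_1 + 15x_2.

Coefficient matrix A = [[-20, 14], [-21, 15]].
Characteristic polynomial det(A - λI) = λ^2 + 5λ - 6 = 0.
Eigenvalues λ = -6, 1.
For λ=-6: (A-λI) row 1 is [-14, 14], so an eigenvector is (1, 1).
For λ=1: (A-λI) row 1 is [-21, 14], so an eigenvector is (-2, -3).
General solution: C_1e^(-6t)(1,1) + C_2e^(t)(-2,-3).

x_1(t) = C_1e^(-6t) - 2C_2e^(t), x_2(t) = C_1e^(-6t) - 3C_2e^(t)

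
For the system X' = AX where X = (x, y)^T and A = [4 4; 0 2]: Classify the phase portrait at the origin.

unstable node

A = [[4,4],[0,2]]; det(A-λI) = λ^2 - 6λ + 8.
λ = 4, 2: both positive.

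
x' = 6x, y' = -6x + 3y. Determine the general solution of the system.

x(t) = -c_1e^(6t), y(t) = 2c_1e^(6t) - c_2e^(3t)

Coefficient matrix A = [[6, 0], [-6, 3]].
Characteristic polynomial det(A - λI) = λ^2 - 9λ + 18 = 0.
Eigenvalues λ = 6, 3.
For λ=6: (A-λI) row 2 is [-6, -3], so an eigenvector is (-1, 2).
For λ=3: (A-λI) row 1 is [3, 0], so an eigenvector is (0, -1).
General solution: c_1e^(6t)(-1,2) + c_2e^(3t)(0,-1).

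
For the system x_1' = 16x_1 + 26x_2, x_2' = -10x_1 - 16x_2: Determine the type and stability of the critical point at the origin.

A = [[16,26],[-10,-16]]; det(A-λI) = λ^2 + 4.
λ = 0 ± 2i: zero real part.

center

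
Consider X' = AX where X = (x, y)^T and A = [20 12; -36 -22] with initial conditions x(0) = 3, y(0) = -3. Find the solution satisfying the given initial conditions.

x(t) = 6e^(2t) - 3e^(-4t), y(t) = -9e^(2t) + 6e^(-4t)

Coefficient matrix A = [[20, 12], [-36, -22]].
Characteristic polynomial det(A - λI) = λ^2 + 2λ - 8 = 0.
Eigenvalues λ = -4, 2.
For λ=-4: (A-λI) row 1 is [24, 12], so an eigenvector is (1, -2).
For λ=2: (A-λI) row 1 is [18, 12], so an eigenvector is (-2, 3).
General solution: C_1e^(-4t)(1,-2) + C_2e^(2t)(-2,3).
Applying x(0)=3, y(0)=-3 gives C_1=-3, C_2=-3.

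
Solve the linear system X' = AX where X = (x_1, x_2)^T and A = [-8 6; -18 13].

Coefficient matrix A = [[-8, 6], [-18, 13]].
Characteristic polynomial det(A - λI) = λ^2 - 5λ + 4 = 0.
Eigenvalues λ = 4, 1.
For λ=4: (A-λI) row 1 is [-12, 6], so an eigenvector is (1, 2).
For λ=1: (A-λI) row 1 is [-9, 6], so an eigenvector is (-2, -3).
General solution: C_1e^(4t)(1,2) + C_2e^(t)(-2,-3).

x_1(t) = C_1e^(4t) - 2C_2e^(t), x_2(t) = 2C_1e^(4t) - 3C_2e^(t)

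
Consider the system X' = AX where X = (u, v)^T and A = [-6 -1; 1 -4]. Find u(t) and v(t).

u(t) = C_1e^(-5t) + C_2te^(-5t) - C_2e^(-5t), v(t) = -C_1e^(-5t) - C_2te^(-5t)

Coefficient matrix A = [[-6, -1], [1, -4]].
Characteristic polynomial det(A - λI) = λ^2 + 10λ + 25 = 0.
Single eigenvalue λ = -5 with algebraic multiplicity 2.
Eigenvector v = (1,-1); generalized eigenvector w with (A-λI)w=v is (-1,0).
General solution: e^(-5t)[C_1·v + C_2·(t·v + w)].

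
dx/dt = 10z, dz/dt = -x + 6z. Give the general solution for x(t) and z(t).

x(t) = K_1e^(3t)sin(t) + 3K_1e^(3t)cos(t) + 3K_2e^(3t)sin(t) - K_2e^(3t)cos(t), z(t) = K_1e^(3t)cos(t) + K_2e^(3t)sin(t)

Coefficient matrix A = [[0, 10], [-1, 6]].
Characteristic polynomial det(A - λI) = λ^2 - 6λ + 10 = 0.
Eigenvalues λ = 3 ± i (complex conjugate pair).
For λ=3+i: an eigenvector is (3,1) - i(1,0) = (3 - i, 1).
A real fundamental pair from Re and Im of e^((3+i)t)v: X_1 = e^(3t)(cos(t)·(3,1) + sin(t)·(1,0)), X_2 = e^(3t)(sin(t)·(3,1) - cos(t)·(1,0)).
General solution: K_1X_1 + K_2X_2.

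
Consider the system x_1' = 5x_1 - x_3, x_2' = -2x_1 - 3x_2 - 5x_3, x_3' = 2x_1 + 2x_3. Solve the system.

Coefficient matrix A = [[5, 0, -1], [-2, -3, -5], [2, 0, 2]].
det(A - λI) = 0 gives eigenvalues λ = 3, -3, 4.
For λ=3: eigenvector (-1,2,-2).
For λ=-3: eigenvector (0,1,0).
For λ=4: eigenvector (1,-1,1).
General solution: c_1e^(3t)(-1,2,-2) + c_2e^(-3t)(0,1,0) + c_3e^(4t)(1,-1,1).

x_1(t) = -c_1e^(3t) + c_3e^(4t), x_2(t) = 2c_1e^(3t) + c_2e^(-3t) - c_3e^(4t), x_3(t) = -2c_1e^(3t) + c_3e^(4t)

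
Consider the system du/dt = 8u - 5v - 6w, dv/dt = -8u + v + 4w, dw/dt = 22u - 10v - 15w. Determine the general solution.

u(t) = -C_1e^(t) + C_2e^(-4t) - C_3e^(-3t), v(t) = C_1e^(t) - C_3e^(-3t), w(t) = -2C_1e^(t) + 2C_2e^(-4t) - C_3e^(-3t)

Coefficient matrix A = [[8, -5, -6], [-8, 1, 4], [22, -10, -15]].
det(A - λI) = 0 gives eigenvalues λ = 1, -4, -3.
For λ=1: eigenvector (-1,1,-2).
For λ=-4: eigenvector (1,0,2).
For λ=-3: eigenvector (-1,-1,-1).
General solution: C_1e^(t)(-1,1,-2) + C_2e^(-4t)(1,0,2) + C_3e^(-3t)(-1,-1,-1).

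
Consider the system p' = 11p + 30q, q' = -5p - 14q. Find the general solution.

Coefficient matrix A = [[11, 30], [-5, -14]].
Characteristic polynomial det(A - λI) = λ^2 + 3λ - 4 = 0.
Eigenvalues λ = -4, 1.
For λ=-4: (A-λI) row 1 is [15, 30], so an eigenvector is (2, -1).
For λ=1: (A-λI) row 1 is [10, 30], so an eigenvector is (3, -1).
General solution: K_1e^(-4t)(2,-1) + K_2e^(t)(3,-1).

p(t) = 2K_1e^(-4t) + 3K_2e^(t), q(t) = -K_1e^(-4t) - K_2e^(t)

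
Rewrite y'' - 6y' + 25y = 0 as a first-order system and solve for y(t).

y(t) = c_1e^(3t)cos(4t) + c_2e^(3t)sin(4t)

Let x_1 = y, x_2 = y'. Then x_1' = x_2 and x_2' = -25x_1 + 6x_2.
A = [[0,1],[-25,6]]; det(A-λI) = λ^2 - 6λ + 25.
Eigenvalues λ = 3 ± 4i.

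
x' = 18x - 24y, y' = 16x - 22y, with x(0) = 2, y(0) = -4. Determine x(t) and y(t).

Coefficient matrix A = [[18, -24], [16, -22]].
Characteristic polynomial det(A - λI) = λ^2 + 4λ - 12 = 0.
Eigenvalues λ = -6, 2.
For λ=-6: (A-λI) row 1 is [24, -24], so an eigenvector is (-1, -1).
For λ=2: (A-λI) row 1 is [16, -24], so an eigenvector is (3, 2).
General solution: C_1e^(-6t)(-1,-1) + C_2e^(2t)(3,2).
Applying x(0)=2, y(0)=-4 gives C_1=16, C_2=6.

x(t) = 18e^(2t) - 16e^(-6t), y(t) = 12e^(2t) - 16e^(-6t)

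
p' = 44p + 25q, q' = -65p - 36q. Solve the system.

p(t) = -2C_1e^(4t)sin(5t) + C_1e^(4t)cos(5t) + C_2e^(4t)sin(5t) + 2C_2e^(4t)cos(5t), q(t) = 3C_1e^(4t)sin(5t) - 2C_1e^(4t)cos(5t) - 2C_2e^(4t)sin(5t) - 3C_2e^(4t)cos(5t)

Coefficient matrix A = [[44, 25], [-65, -36]].
Characteristic polynomial det(A - λI) = λ^2 - 8λ + 41 = 0.
Eigenvalues λ = 4 ± 5i (complex conjugate pair).
For λ=4+5i: an eigenvector is (1,-2) - i(-2,3) = (1 + 2i, -2 - 3i).
A real fundamental pair from Re and Im of e^((4+5i)t)v: X_1 = e^(4t)(cos(5t)·(1,-2) + sin(5t)·(-2,3)), X_2 = e^(4t)(sin(5t)·(1,-2) - cos(5t)·(-2,3)).
General solution: C_1X_1 + C_2X_2.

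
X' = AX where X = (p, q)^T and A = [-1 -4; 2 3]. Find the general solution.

p(t) = K_1e^(t)sin(2t) - K_1e^(t)cos(2t) - K_2e^(t)sin(2t) - K_2e^(t)cos(2t), q(t) = -K_1e^(t)sin(2t) + K_2e^(t)cos(2t)

Coefficient matrix A = [[-1, -4], [2, 3]].
Characteristic polynomial det(A - λI) = λ^2 - 2λ + 5 = 0.
Eigenvalues λ = 1 ± 2i (complex conjugate pair).
For λ=1+2i: an eigenvector is (-1,0) - i(1,-1) = (-1 - i, 0 + i).
A real fundamental pair from Re and Im of e^((1+2i)t)v: X_1 = e^(t)(cos(2t)·(-1,0) + sin(2t)·(1,-1)), X_2 = e^(t)(sin(2t)·(-1,0) - cos(2t)·(1,-1)).
General solution: K_1X_1 + K_2X_2.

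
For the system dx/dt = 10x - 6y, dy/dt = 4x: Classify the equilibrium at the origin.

unstable node

A = [[10,-6],[4,0]]; det(A-λI) = λ^2 - 10λ + 24.
λ = 4, 6: both positive.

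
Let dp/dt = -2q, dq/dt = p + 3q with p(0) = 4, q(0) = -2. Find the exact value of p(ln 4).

16

A = [[0,-2],[1,3]]; eigenvalues λ = 2, 1.
Eigenvectors: (1,-1) for λ=2, (-2,1) for λ=1.
From the initial condition, c_1 = 0, c_2 = -2.
p(ln 4) = (0)(4^2)(1) + (-2)(4^1)(-2) = 16.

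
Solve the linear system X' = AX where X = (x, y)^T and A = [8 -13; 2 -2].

Coefficient matrix A = [[8, -13], [2, -2]].
Characteristic polynomial det(A - λI) = λ^2 - 6λ + 10 = 0.
Eigenvalues λ = 3 ± i (complex conjugate pair).
For λ=3+i: an eigenvector is (-2,-1) - i(3,1) = (-2 - 3i, -1 - i).
A real fundamental pair from Re and Im of e^((3+i)t)v: X_1 = e^(3t)(cos(t)·(-2,-1) + sin(t)·(3,1)), X_2 = e^(3t)(sin(t)·(-2,-1) - cos(t)·(3,1)).
General solution: K_1X_1 + K_2X_2.

x(t) = 3K_1e^(3t)sin(t) - 2K_1e^(3t)cos(t) - 2K_2e^(3t)sin(t) - 3K_2e^(3t)cos(t), y(t) = K_1e^(3t)sin(t) - K_1e^(3t)cos(t) - K_2e^(3t)sin(t) - K_2e^(3t)cos(t)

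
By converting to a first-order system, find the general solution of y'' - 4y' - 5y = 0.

y(t) = K_1e^(-t) + K_2e^(5t)

Let x_1 = y, x_2 = y'. Then x_1' = x_2 and x_2' = 5x_1 + 4x_2.
A = [[0,1],[5,4]]; det(A-λI) = λ^2 - 4λ - 5.
Eigenvalues λ = -1, 5 with eigenvectors (1,-1), (1,5).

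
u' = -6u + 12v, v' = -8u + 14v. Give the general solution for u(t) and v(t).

u(t) = C_1e^(6t) - 3C_2e^(2t), v(t) = C_1e^(6t) - 2C_2e^(2t)

Coefficient matrix A = [[-6, 12], [-8, 14]].
Characteristic polynomial det(A - λI) = λ^2 - 8λ + 12 = 0.
Eigenvalues λ = 6, 2.
For λ=6: (A-λI) row 1 is [-12, 12], so an eigenvector is (1, 1).
For λ=2: (A-λI) row 1 is [-8, 12], so an eigenvector is (-3, -2).
General solution: C_1e^(6t)(1,1) + C_2e^(2t)(-3,-2).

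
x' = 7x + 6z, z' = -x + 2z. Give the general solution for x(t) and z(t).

x(t) = 3K_1e^(5t) + 2K_2e^(4t), z(t) = -K_1e^(5t) - K_2e^(4t)

Coefficient matrix A = [[7, 6], [-1, 2]].
Characteristic polynomial det(A - λI) = λ^2 - 9λ + 20 = 0.
Eigenvalues λ = 5, 4.
For λ=5: (A-λI) row 1 is [2, 6], so an eigenvector is (3, -1).
For λ=4: (A-λI) row 1 is [3, 6], so an eigenvector is (2, -1).
General solution: K_1e^(5t)(3,-1) + K_2e^(4t)(2,-1).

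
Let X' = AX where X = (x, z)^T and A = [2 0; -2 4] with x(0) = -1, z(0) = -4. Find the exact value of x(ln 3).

-9

A = [[2,0],[-2,4]]; eigenvalues λ = 2, 4.
Eigenvectors: (-1,-1) for λ=2, (0,1) for λ=4.
From the initial condition, c_1 = 1, c_2 = -3.
x(ln 3) = (1)(3^2)(-1) + (-3)(3^4)(0) = -9.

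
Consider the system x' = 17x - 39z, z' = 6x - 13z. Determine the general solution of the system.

x(t) = -2K_1e^(2t)sin(3t) - 3K_1e^(2t)cos(3t) - 3K_2e^(2t)sin(3t) + 2K_2e^(2t)cos(3t), z(t) = -K_1e^(2t)sin(3t) - K_1e^(2t)cos(3t) - K_2e^(2t)sin(3t) + K_2e^(2t)cos(3t)

Coefficient matrix A = [[17, -39], [6, -13]].
Characteristic polynomial det(A - λI) = λ^2 - 4λ + 13 = 0.
Eigenvalues λ = 2 ± 3i (complex conjugate pair).
For λ=2+3i: an eigenvector is (-3,-1) - i(-2,-1) = (-3 + 2i, -1 + i).
A real fundamental pair from Re and Im of e^((2+3i)t)v: X_1 = e^(2t)(cos(3t)·(-3,-1) + sin(3t)·(-2,-1)), X_2 = e^(2t)(sin(3t)·(-3,-1) - cos(3t)·(-2,-1)).
General solution: K_1X_1 + K_2X_2.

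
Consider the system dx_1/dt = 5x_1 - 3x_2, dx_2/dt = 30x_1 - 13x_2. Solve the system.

x_1(t) = C_1e^(-4t)sin(3t) - C_2e^(-4t)cos(3t), x_2(t) = 3C_1e^(-4t)sin(3t) - C_1e^(-4t)cos(3t) - C_2e^(-4t)sin(3t) - 3C_2e^(-4t)cos(3t)

Coefficient matrix A = [[5, -3], [30, -13]].
Characteristic polynomial det(A - λI) = λ^2 + 8λ + 25 = 0.
Eigenvalues λ = -4 ± 3i (complex conjugate pair).
For λ=-4+3i: an eigenvector is (0,-1) - i(1,3) = (0 - i, -1 - 3i).
A real fundamental pair from Re and Im of e^((-4+3i)t)v: X_1 = e^(-4t)(cos(3t)·(0,-1) + sin(3t)·(1,3)), X_2 = e^(-4t)(sin(3t)·(0,-1) - cos(3t)·(1,3)).
General solution: C_1X_1 + C_2X_2.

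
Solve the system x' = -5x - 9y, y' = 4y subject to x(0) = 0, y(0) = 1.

x(t) = -e^(4t) + e^(-5t), y(t) = e^(4t)

Coefficient matrix A = [[-5, -9], [0, 4]].
Characteristic polynomial det(A - λI) = λ^2 + λ - 20 = 0.
Eigenvalues λ = 4, -5.
For λ=4: (A-λI) row 1 is [-9, -9], so an eigenvector is (-1, 1).
For λ=-5: (A-λI) row 1 is [0, -9], so an eigenvector is (-1, 0).
General solution: C_1e^(4t)(-1,1) + C_2e^(-5t)(-1,0).
Applying x(0)=0, y(0)=1 gives C_1=1, C_2=-1.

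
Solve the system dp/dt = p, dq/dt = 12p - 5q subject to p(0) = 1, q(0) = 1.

p(t) = e^(t), q(t) = 2e^(t) - e^(-5t)

Coefficient matrix A = [[1, 0], [12, -5]].
Characteristic polynomial det(A - λI) = λ^2 + 4λ - 5 = 0.
Eigenvalues λ = -5, 1.
For λ=-5: (A-λI) row 1 is [6, 0], so an eigenvector is (0, -1).
For λ=1: (A-λI) row 2 is [12, -6], so an eigenvector is (-1, -2).
General solution: C_1e^(-5t)(0,-1) + C_2e^(t)(-1,-2).
Applying p(0)=1, q(0)=1 gives C_1=1, C_2=-1.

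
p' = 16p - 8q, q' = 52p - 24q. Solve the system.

Coefficient matrix A = [[16, -8], [52, -24]].
Characteristic polynomial det(A - λI) = λ^2 + 8λ + 32 = 0.
Eigenvalues λ = -4 ± 4i (complex conjugate pair).
For λ=-4+4i: an eigenvector is (1,3) - i(-1,-2) = (1 + i, 3 + 2i).
A real fundamental pair from Re and Im of e^((-4+4i)t)v: X_1 = e^(-4t)(cos(4t)·(1,3) + sin(4t)·(-1,-2)), X_2 = e^(-4t)(sin(4t)·(1,3) - cos(4t)·(-1,-2)).
General solution: C_1X_1 + C_2X_2.

p(t) = -C_1e^(-4t)sin(4t) + C_1e^(-4t)cos(4t) + C_2e^(-4t)sin(4t) + C_2e^(-4t)cos(4t), q(t) = -2C_1e^(-4t)sin(4t) + 3C_1e^(-4t)cos(4t) + 3C_2e^(-4t)sin(4t) + 2C_2e^(-4t)cos(4t)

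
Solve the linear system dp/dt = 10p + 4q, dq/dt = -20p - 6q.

p(t) = C_1e^(2t)cos(4t) + C_2e^(2t)sin(4t), q(t) = -C_1e^(2t)sin(4t) - 2C_1e^(2t)cos(4t) - 2C_2e^(2t)sin(4t) + C_2e^(2t)cos(4t)

Coefficient matrix A = [[10, 4], [-20, -6]].
Characteristic polynomial det(A - λI) = λ^2 - 4λ + 20 = 0.
Eigenvalues λ = 2 ± 4i (complex conjugate pair).
For λ=2+4i: an eigenvector is (1,-2) - i(0,-1) = (1, -2 + i).
A real fundamental pair from Re and Im of e^((2+4i)t)v: X_1 = e^(2t)(cos(4t)·(1,-2) + sin(4t)·(0,-1)), X_2 = e^(2t)(sin(4t)·(1,-2) - cos(4t)·(0,-1)).
General solution: C_1X_1 + C_2X_2.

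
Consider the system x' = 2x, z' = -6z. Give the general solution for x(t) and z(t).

Coefficient matrix A = [[2, 0], [0, -6]].
Characteristic polynomial det(A - λI) = λ^2 + 4λ - 12 = 0.
Eigenvalues λ = -6, 2.
For λ=-6: (A-λI) row 1 is [8, 0], so an eigenvector is (0, -1).
For λ=2: (A-λI) row 2 is [0, -8], so an eigenvector is (1, 0).
General solution: C_1e^(-6t)(0,-1) + C_2e^(2t)(1,0).

x(t) = C_2e^(2t), z(t) = -C_1e^(-6t)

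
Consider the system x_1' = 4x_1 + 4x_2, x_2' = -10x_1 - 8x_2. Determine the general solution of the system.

x_1(t) = c_1e^(-2t)sin(2t) - c_1e^(-2t)cos(2t) - c_2e^(-2t)sin(2t) - c_2e^(-2t)cos(2t), x_2(t) = -c_1e^(-2t)sin(2t) + 2c_1e^(-2t)cos(2t) + 2c_2e^(-2t)sin(2t) + c_2e^(-2t)cos(2t)

Coefficient matrix A = [[4, 4], [-10, -8]].
Characteristic polynomial det(A - λI) = λ^2 + 4λ + 8 = 0.
Eigenvalues λ = -2 ± 2i (complex conjugate pair).
For λ=-2+2i: an eigenvector is (-1,2) - i(1,-1) = (-1 - i, 2 + i).
A real fundamental pair from Re and Im of e^((-2+2i)t)v: X_1 = e^(-2t)(cos(2t)·(-1,2) + sin(2t)·(1,-1)), X_2 = e^(-2t)(sin(2t)·(-1,2) - cos(2t)·(1,-1)).
General solution: c_1X_1 + c_2X_2.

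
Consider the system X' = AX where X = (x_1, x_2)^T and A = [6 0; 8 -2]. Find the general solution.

x_1(t) = -c_2e^(6t), x_2(t) = c_1e^(-2t) - c_2e^(6t)

Coefficient matrix A = [[6, 0], [8, -2]].
Characteristic polynomial det(A - λI) = λ^2 - 4λ - 12 = 0.
Eigenvalues λ = -2, 6.
For λ=-2: (A-λI) row 1 is [8, 0], so an eigenvector is (0, 1).
For λ=6: (A-λI) row 2 is [8, -8], so an eigenvector is (-1, -1).
General solution: c_1e^(-2t)(0,1) + c_2e^(6t)(-1,-1).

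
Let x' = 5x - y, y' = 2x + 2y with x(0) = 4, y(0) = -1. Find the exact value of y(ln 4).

1664

A = [[5,-1],[2,2]]; eigenvalues λ = 4, 3.
Eigenvectors: (1,1) for λ=4, (1,2) for λ=3.
From the initial condition, c_1 = 9, c_2 = -5.
y(ln 4) = (9)(4^4)(1) + (-5)(4^3)(2) = 1664.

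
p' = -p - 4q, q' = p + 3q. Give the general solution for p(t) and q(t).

p(t) = -2K_1e^(t) - 2K_2te^(t) + 3K_2e^(t), q(t) = K_1e^(t) + K_2te^(t) - K_2e^(t)

Coefficient matrix A = [[-1, -4], [1, 3]].
Characteristic polynomial det(A - λI) = λ^2 - 2λ + 1 = 0.
Single eigenvalue λ = 1 with algebraic multiplicity 2.
Eigenvector v = (-2,1); generalized eigenvector w with (A-λI)w=v is (3,-1).
General solution: e^(t)[K_1·v + K_2·(t·v + w)].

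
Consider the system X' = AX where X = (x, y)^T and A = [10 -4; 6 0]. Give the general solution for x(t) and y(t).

x(t) = 2K_1e^(4t) + K_2e^(6t), y(t) = 3K_1e^(4t) + K_2e^(6t)

Coefficient matrix A = [[10, -4], [6, 0]].
Characteristic polynomial det(A - λI) = λ^2 - 10λ + 24 = 0.
Eigenvalues λ = 4, 6.
For λ=4: (A-λI) row 1 is [6, -4], so an eigenvector is (2, 3).
For λ=6: (A-λI) row 1 is [4, -4], so an eigenvector is (1, 1).
General solution: K_1e^(4t)(2,3) + K_2e^(6t)(1,1).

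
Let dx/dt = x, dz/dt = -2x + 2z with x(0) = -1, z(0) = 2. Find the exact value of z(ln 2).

12

A = [[1,0],[-2,2]]; eigenvalues λ = 2, 1.
Eigenvectors: (0,1) for λ=2, (-1,-2) for λ=1.
From the initial condition, c_1 = 4, c_2 = 1.
z(ln 2) = (4)(2^2)(1) + (1)(2^1)(-2) = 12.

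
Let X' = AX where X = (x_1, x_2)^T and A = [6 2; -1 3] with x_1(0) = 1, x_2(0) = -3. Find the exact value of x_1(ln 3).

A = [[6,2],[-1,3]]; eigenvalues λ = 4, 5.
Eigenvectors: (-1,1) for λ=4, (-2,1) for λ=5.
From the initial condition, c_1 = -5, c_2 = 2.
x_1(ln 3) = (-5)(3^4)(-1) + (2)(3^5)(-2) = -567.

-567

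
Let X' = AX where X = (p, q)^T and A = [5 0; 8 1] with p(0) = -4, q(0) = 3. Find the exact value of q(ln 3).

-1911

A = [[5,0],[8,1]]; eigenvalues λ = 5, 1.
Eigenvectors: (1,2) for λ=5, (0,1) for λ=1.
From the initial condition, c_1 = -4, c_2 = 11.
q(ln 3) = (-4)(3^5)(2) + (11)(3^1)(1) = -1911.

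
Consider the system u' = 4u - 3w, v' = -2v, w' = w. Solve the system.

Coefficient matrix A = [[4, 0, -3], [0, -2, 0], [0, 0, 1]].
det(A - λI) = 0 gives eigenvalues λ = 4, -2, 1.
For λ=4: eigenvector (1,0,0).
For λ=-2: eigenvector (0,1,0).
For λ=1: eigenvector (1,0,1).
General solution: K_1e^(4t)(1,0,0) + K_2e^(-2t)(0,1,0) + K_3e^(t)(1,0,1).

u(t) = K_1e^(4t) + K_3e^(t), v(t) = K_2e^(-2t), w(t) = K_3e^(t)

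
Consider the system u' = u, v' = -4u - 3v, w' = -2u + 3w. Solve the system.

u(t) = C_2e^(t), v(t) = C_1e^(-3t) - C_2e^(t), w(t) = C_2e^(t) + C_3e^(3t)

Coefficient matrix A = [[1, 0, 0], [-4, -3, 0], [-2, 0, 3]].
det(A - λI) = 0 gives eigenvalues λ = -3, 1, 3.
For λ=-3: eigenvector (0,1,0).
For λ=1: eigenvector (1,-1,1).
For λ=3: eigenvector (0,0,1).
General solution: C_1e^(-3t)(0,1,0) + C_2e^(t)(1,-1,1) + C_3e^(3t)(0,0,1).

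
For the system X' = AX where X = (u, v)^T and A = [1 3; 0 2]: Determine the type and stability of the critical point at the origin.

unstable node

A = [[1,3],[0,2]]; det(A-λI) = λ^2 - 3λ + 2.
λ = 2, 1: both positive.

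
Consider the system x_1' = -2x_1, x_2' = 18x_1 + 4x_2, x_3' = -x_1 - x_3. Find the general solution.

Coefficient matrix A = [[-2, 0, 0], [18, 4, 0], [-1, 0, -1]].
det(A - λI) = 0 gives eigenvalues λ = -2, 4, -1.
For λ=-2: eigenvector (1,-3,1).
For λ=4: eigenvector (0,1,0).
For λ=-1: eigenvector (0,0,1).
General solution: K_1e^(-2t)(1,-3,1) + K_2e^(4t)(0,1,0) + K_3e^(-t)(0,0,1).

x_1(t) = K_1e^(-2t), x_2(t) = -3K_1e^(-2t) + K_2e^(4t), x_3(t) = K_1e^(-2t) + K_3e^(-t)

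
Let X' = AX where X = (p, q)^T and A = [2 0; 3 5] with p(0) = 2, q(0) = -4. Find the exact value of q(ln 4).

A = [[2,0],[3,5]]; eigenvalues λ = 5, 2.
Eigenvectors: (0,-1) for λ=5, (-1,1) for λ=2.
From the initial condition, c_1 = 2, c_2 = -2.
q(ln 4) = (2)(4^5)(-1) + (-2)(4^2)(1) = -2080.

-2080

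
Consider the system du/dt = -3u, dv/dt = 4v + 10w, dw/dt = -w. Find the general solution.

Coefficient matrix A = [[-3, 0, 0], [0, 4, 10], [0, 0, -1]].
det(A - λI) = 0 gives eigenvalues λ = -1, 4, -3.
For λ=-1: eigenvector (0,-2,1).
For λ=4: eigenvector (0,1,0).
For λ=-3: eigenvector (1,0,0).
General solution: K_1e^(-t)(0,-2,1) + K_2e^(4t)(0,1,0) + K_3e^(-3t)(1,0,0).

u(t) = K_3e^(-3t), v(t) = -2K_1e^(-t) + K_2e^(4t), w(t) = K_1e^(-t)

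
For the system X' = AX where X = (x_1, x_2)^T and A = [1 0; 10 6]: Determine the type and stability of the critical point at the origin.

unstable node

A = [[1,0],[10,6]]; det(A-λI) = λ^2 - 7λ + 6.
λ = 6, 1: both positive.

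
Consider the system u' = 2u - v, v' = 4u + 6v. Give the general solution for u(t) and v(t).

u(t) = -C_1e^(4t) - C_2te^(4t), v(t) = 2C_1e^(4t) + 2C_2te^(4t) + C_2e^(4t)

Coefficient matrix A = [[2, -1], [4, 6]].
Characteristic polynomial det(A - λI) = λ^2 - 8λ + 16 = 0.
Single eigenvalue λ = 4 with algebraic multiplicity 2.
Eigenvector v = (-1,2); generalized eigenvector w with (A-λI)w=v is (0,1).
General solution: e^(4t)[C_1·v + C_2·(t·v + w)].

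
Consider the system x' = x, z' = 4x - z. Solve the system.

Coefficient matrix A = [[1, 0], [4, -1]].
Characteristic polynomial det(A - λI) = λ^2 - 1 = 0.
Eigenvalues λ = -1, 1.
For λ=-1: (A-λI) row 1 is [2, 0], so an eigenvector is (0, -1).
For λ=1: (A-λI) row 2 is [4, -2], so an eigenvector is (1, 2).
General solution: C_1e^(-t)(0,-1) + C_2e^(t)(1,2).

x(t) = C_2e^(t), z(t) = -C_1e^(-t) + 2C_2e^(t)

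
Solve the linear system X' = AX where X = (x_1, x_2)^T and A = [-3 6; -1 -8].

x_1(t) = 2C_1e^(-6t) + 3C_2e^(-5t), x_2(t) = -C_1e^(-6t) - C_2e^(-5t)

Coefficient matrix A = [[-3, 6], [-1, -8]].
Characteristic polynomial det(A - λI) = λ^2 + 11λ + 30 = 0.
Eigenvalues λ = -6, -5.
For λ=-6: (A-λI) row 1 is [3, 6], so an eigenvector is (2, -1).
For λ=-5: (A-λI) row 1 is [2, 6], so an eigenvector is (3, -1).
General solution: C_1e^(-6t)(2,-1) + C_2e^(-5t)(3,-1).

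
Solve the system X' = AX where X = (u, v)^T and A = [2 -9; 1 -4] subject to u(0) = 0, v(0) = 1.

Coefficient matrix A = [[2, -9], [1, -4]].
Characteristic polynomial det(A - λI) = λ^2 + 2λ + 1 = 0.
Single eigenvalue λ = -1 with algebraic multiplicity 2.
Eigenvector v = (-3,-1); generalized eigenvector w with (A-λI)w=v is (2,1).
General solution: e^(-t)[C_1·v + C_2·(t·v + w)].
Applying u(0)=0, v(0)=1 gives C_1=2, C_2=3.

u(t) = -9te^(-t), v(t) = -3te^(-t) + e^(-t)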